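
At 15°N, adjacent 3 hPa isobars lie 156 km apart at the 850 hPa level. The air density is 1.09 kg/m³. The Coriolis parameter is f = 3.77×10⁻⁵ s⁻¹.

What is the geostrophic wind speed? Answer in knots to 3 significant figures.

91.0 knots

Pressure gradient: |∂P/∂n| = 300 Pa / 156000 m = 1.92×10⁻³ Pa/m
Geostrophic balance (pressure-gradient force = Coriolis force):
V_g = (1/(fρ)) |∂P/∂n| = 1.92×10⁻³ / (3.77×10⁻⁵ × 1.09) = 46.8 m/s
Converting: 46.8 m/s × 1.944 = 91.0 knots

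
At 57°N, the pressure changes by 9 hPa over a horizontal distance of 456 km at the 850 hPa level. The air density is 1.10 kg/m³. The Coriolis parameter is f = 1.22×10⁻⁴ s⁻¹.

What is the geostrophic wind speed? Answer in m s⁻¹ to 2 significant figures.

Pressure gradient: |∂P/∂n| = 900 Pa / 456000 m = 1.97×10⁻³ Pa/m
Geostrophic balance (pressure-gradient force = Coriolis force):
V_g = (1/(fρ)) |∂P/∂n| = 1.97×10⁻³ / (1.22×10⁻⁴ × 1.10) = 14.7 m/s

15 m s⁻¹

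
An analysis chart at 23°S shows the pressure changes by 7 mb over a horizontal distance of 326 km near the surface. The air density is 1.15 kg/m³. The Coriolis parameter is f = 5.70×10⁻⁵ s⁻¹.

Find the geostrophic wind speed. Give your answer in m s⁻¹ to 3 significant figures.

32.8 m s⁻¹

Pressure gradient: |∂P/∂n| = 700 Pa / 326000 m = 2.15×10⁻³ Pa/m
Geostrophic balance (pressure-gradient force = Coriolis force):
V_g = (1/(fρ)) |∂P/∂n| = 2.15×10⁻³ / (5.70×10⁻⁵ × 1.15) = 32.8 m/s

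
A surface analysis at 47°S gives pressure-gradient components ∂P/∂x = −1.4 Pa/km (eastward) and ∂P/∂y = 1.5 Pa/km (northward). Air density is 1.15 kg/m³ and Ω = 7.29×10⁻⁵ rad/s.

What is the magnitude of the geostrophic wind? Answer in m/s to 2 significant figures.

17 m/s

Coriolis parameter at 47°S:
f = 2Ω sin φ = 2 × 7.29×10⁻⁵ × sin 47° = 1.07×10⁻⁴ s⁻¹
In the Southern Hemisphere f is negative: f = −1.07×10⁻⁴ s⁻¹.
Component geostrophic relations (x east, y north):
u_g = −(1/(fρ)) ∂P/∂y,  v_g = (1/(fρ)) ∂P/∂x
u_g = −(1.5×10⁻³)/(−1.07×10⁻⁴ × 1.15) = 12.2 m/s;  v_g = (−1.4×10⁻³)/(−1.07×10⁻⁴ × 1.15) = 11.4 m/s
|V_g| = √(u_g² + v_g²) = 16.7 m/s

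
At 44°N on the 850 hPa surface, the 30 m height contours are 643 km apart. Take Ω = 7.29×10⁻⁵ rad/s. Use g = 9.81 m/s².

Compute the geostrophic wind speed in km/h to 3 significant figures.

Coriolis parameter at 44°N:
f = 2Ω sin φ = 2 × 7.29×10⁻⁵ × sin 44° = 1.01×10⁻⁴ s⁻¹
Height gradient: |∂Z/∂n| = 30 m / 643000 m = 4.67×10⁻⁵
On a pressure surface, geostrophic balance gives V_g = (g/f)|∂Z/∂n|:
V_g = 9.81 × 4.67×10⁻⁵ / 1.01×10⁻⁴ = 4.52 m/s
Converting: 4.52 m/s × 3.6 = 16.3 km/h

16.3 km/h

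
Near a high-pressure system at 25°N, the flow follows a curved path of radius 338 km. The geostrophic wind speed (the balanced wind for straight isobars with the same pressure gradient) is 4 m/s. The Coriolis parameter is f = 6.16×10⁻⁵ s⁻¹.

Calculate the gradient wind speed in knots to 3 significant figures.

Around a high, pressure-gradient force acts outward with centrifugal, so Coriolis balances both:
fV = (1/ρ)|∂P/∂n| + V²/R  →  V² − fR·V + fR·V_g = 0
With fR = 6.16×10⁻⁵ × 338×10³ m = 20.8 m/s:
V = [fR − √((fR)² − 4 fR V_g)]/2 = [20.8 − √(20.8² − 4×20.8×4)]/2 = 5.4 m/s
Supergeostrophic (V > V_g = 4 m/s), as expected around a high.
Converting: 5.4 m/s × 1.944 = 10.5 knots

10.5 knots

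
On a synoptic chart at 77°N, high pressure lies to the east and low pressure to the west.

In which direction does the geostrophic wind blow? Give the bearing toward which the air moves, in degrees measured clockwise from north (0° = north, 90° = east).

000°

The pressure-gradient force points toward the west (bearing 270°).
Geostrophic balance: in the Northern Hemisphere the Coriolis force deflects motion to the right, so the geostrophic wind blows 90° to the right of the pressure-gradient force (low pressure on the left).
Rotating 270° by 90° clockwise gives 000° — the wind blows toward the north.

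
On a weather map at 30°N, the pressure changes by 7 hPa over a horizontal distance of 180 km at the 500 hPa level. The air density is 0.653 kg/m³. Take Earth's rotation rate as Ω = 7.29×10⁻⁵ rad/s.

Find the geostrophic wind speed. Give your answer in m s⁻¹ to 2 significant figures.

Coriolis parameter at 30°N:
f = 2Ω sin φ = 2 × 7.29×10⁻⁵ × sin 30° = 7.29×10⁻⁵ s⁻¹
Pressure gradient: |∂P/∂n| = 700 Pa / 180000 m = 3.89×10⁻³ Pa/m
Geostrophic balance (pressure-gradient force = Coriolis force):
V_g = (1/(fρ)) |∂P/∂n| = 3.89×10⁻³ / (7.29×10⁻⁵ × 0.653) = 81.7 m/s

82 m s⁻¹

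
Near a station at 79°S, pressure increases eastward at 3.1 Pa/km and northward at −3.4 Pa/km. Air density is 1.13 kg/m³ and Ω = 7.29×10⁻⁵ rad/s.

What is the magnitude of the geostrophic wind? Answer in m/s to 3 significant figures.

Coriolis parameter at 79°S:
f = 2Ω sin φ = 2 × 7.29×10⁻⁵ × sin 79° = 1.43×10⁻⁴ s⁻¹
In the Southern Hemisphere f is negative: f = −1.43×10⁻⁴ s⁻¹.
Component geostrophic relations (x east, y north):
u_g = −(1/(fρ)) ∂P/∂y,  v_g = (1/(fρ)) ∂P/∂x
u_g = −(−3.4×10⁻³)/(−1.43×10⁻⁴ × 1.13) = −21.0 m/s;  v_g = (3.1×10⁻³)/(−1.43×10⁻⁴ × 1.13) = −19.2 m/s
|V_g| = √(u_g² + v_g²) = 28.4 m/s

28.4 m/s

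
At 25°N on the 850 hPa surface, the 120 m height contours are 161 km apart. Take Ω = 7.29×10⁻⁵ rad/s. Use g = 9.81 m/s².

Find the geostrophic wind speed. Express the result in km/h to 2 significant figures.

430 km/h

Coriolis parameter at 25°N:
f = 2Ω sin φ = 2 × 7.29×10⁻⁵ × sin 25° = 6.16×10⁻⁵ s⁻¹
Height gradient: |∂Z/∂n| = 120 m / 161000 m = 7.45×10⁻⁴
On a pressure surface, geostrophic balance gives V_g = (g/f)|∂Z/∂n|:
V_g = 9.81 × 7.45×10⁻⁴ / 6.16×10⁻⁵ = 119 m/s
Converting: 119 m/s × 3.6 = 430 km/h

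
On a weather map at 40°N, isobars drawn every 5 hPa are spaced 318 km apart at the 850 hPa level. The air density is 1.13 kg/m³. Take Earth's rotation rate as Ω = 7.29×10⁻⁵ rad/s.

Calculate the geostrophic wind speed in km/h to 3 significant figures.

53.4 km/h

Coriolis parameter at 40°N:
f = 2Ω sin φ = 2 × 7.29×10⁻⁵ × sin 40° = 9.37×10⁻⁵ s⁻¹
Pressure gradient: |∂P/∂n| = 500 Pa / 318000 m = 1.57×10⁻³ Pa/m
Geostrophic balance (pressure-gradient force = Coriolis force):
V_g = (1/(fρ)) |∂P/∂n| = 1.57×10⁻³ / (9.37×10⁻⁵ × 1.13) = 14.8 m/s
Converting: 14.8 m/s × 3.6 = 53.4 km/h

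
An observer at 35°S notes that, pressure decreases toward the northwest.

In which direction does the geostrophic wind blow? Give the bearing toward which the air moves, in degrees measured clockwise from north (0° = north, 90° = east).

225°

The pressure-gradient force points toward the northwest (bearing 315°).
Geostrophic balance: in the Southern Hemisphere the Coriolis force deflects motion to the left, so the geostrophic wind blows 90° to the left of the pressure-gradient force (low pressure on the right).
Rotating 315° by 90° counterclockwise gives 225° — the wind blows toward the southwest.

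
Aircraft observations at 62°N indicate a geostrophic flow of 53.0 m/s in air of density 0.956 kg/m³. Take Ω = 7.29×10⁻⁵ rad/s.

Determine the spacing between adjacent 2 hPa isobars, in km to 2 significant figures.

Coriolis parameter at 62°N:
f = 2Ω sin φ = 2 × 7.29×10⁻⁵ × sin 62° = 1.29×10⁻⁴ s⁻¹
Geostrophic balance rearranged: |∂P/∂n| = f ρ V_g
|∂P/∂n| = 1.29×10⁻⁴ × 0.956 × 53.0 = 6.52×10⁻³ Pa/m
Isobar spacing: Δn = ΔP/|∂P/∂n| = 200 Pa / 6.52×10⁻³ Pa/m = 30662 m ≈ 31 km

31 km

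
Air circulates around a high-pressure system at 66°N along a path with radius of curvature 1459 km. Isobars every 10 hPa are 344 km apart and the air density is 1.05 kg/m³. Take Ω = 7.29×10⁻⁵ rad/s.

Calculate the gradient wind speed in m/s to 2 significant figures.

Coriolis parameter at 66°N:
f = 2Ω sin φ = 2 × 7.29×10⁻⁵ × sin 66° = 1.33×10⁻⁴ s⁻¹
Pressure gradient: |∂P/∂n| = 1000 Pa / 344000 m = 2.91×10⁻³ Pa/m
Geostrophic speed: V_g = |∂P/∂n|/(fρ) = 2.91×10⁻³/(1.33×10⁻⁴ × 1.05) = 20.8 m/s
Around a high, pressure-gradient force acts outward with centrifugal, so Coriolis balances both:
fV = (1/ρ)|∂P/∂n| + V²/R  →  V² − fR·V + fR·V_g = 0
With fR = 1.33×10⁻⁴ × 1459×10³ m = 194 m/s:
V = [fR − √((fR)² − 4 fR V_g)]/2 = [194 − √(194² − 4×194×20.8)]/2 = 23.7 m/s
Supergeostrophic (V > V_g = 20.8 m/s), as expected around a high.

24 m/s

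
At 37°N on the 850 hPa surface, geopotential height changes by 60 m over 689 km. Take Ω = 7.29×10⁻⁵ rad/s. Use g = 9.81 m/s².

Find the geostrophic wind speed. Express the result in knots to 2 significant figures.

19 knots

Coriolis parameter at 37°N:
f = 2Ω sin φ = 2 × 7.29×10⁻⁵ × sin 37° = 8.77×10⁻⁵ s⁻¹
Height gradient: |∂Z/∂n| = 60 m / 689000 m = 8.71×10⁻⁵
On a pressure surface, geostrophic balance gives V_g = (g/f)|∂Z/∂n|:
V_g = 9.81 × 8.71×10⁻⁵ / 8.77×10⁻⁵ = 9.74 m/s
Converting: 9.74 m/s × 1.944 = 19 knots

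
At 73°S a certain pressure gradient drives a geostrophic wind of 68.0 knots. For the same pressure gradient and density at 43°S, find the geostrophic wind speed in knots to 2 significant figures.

95 knots

With the same pressure gradient and density, V_g ∝ 1/f ∝ 1/sin φ.
V₂ = V₁ · sin φ₁ / sin φ₂ = 68.0 × sin 73° / sin 43°
V₂ = 68.0 × 0.9563/0.6820 = 95 knots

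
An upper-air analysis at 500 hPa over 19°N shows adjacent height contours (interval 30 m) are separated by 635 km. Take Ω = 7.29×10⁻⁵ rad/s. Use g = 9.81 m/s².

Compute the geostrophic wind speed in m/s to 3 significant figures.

9.76 m/s

Coriolis parameter at 19°N:
f = 2Ω sin φ = 2 × 7.29×10⁻⁵ × sin 19° = 4.75×10⁻⁵ s⁻¹
Height gradient: |∂Z/∂n| = 30 m / 635000 m = 4.72×10⁻⁵
On a pressure surface, geostrophic balance gives V_g = (g/f)|∂Z/∂n|:
V_g = 9.81 × 4.72×10⁻⁵ / 4.75×10⁻⁵ = 9.76 m/s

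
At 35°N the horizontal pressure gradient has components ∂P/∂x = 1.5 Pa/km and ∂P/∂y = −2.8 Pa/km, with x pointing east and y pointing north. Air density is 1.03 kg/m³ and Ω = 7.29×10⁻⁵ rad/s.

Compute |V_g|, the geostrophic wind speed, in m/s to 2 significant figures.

Coriolis parameter at 35°N:
f = 2Ω sin φ = 2 × 7.29×10⁻⁵ × sin 35° = 8.36×10⁻⁵ s⁻¹
Component geostrophic relations (x east, y north):
u_g = −(1/(fρ)) ∂P/∂y,  v_g = (1/(fρ)) ∂P/∂x
u_g = −(−2.8×10⁻³)/(8.36×10⁻⁵ × 1.03) = 32.5 m/s;  v_g = (1.5×10⁻³)/(8.36×10⁻⁵ × 1.03) = 17.4 m/s
|V_g| = √(u_g² + v_g²) = 36.9 m/s

37 m/s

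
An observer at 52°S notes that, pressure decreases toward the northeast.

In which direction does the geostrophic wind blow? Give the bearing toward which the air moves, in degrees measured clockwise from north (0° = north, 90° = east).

315°

The pressure-gradient force points toward the northeast (bearing 045°).
Geostrophic balance: in the Southern Hemisphere the Coriolis force deflects motion to the left, so the geostrophic wind blows 90° to the left of the pressure-gradient force (low pressure on the right).
Rotating 045° by 90° counterclockwise gives 315° — the wind blows toward the northwest.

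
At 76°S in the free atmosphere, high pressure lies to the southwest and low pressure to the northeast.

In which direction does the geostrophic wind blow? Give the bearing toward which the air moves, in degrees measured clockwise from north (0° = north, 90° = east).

315°

The pressure-gradient force points toward the northeast (bearing 045°).
Geostrophic balance: in the Southern Hemisphere the Coriolis force deflects motion to the left, so the geostrophic wind blows 90° to the left of the pressure-gradient force (low pressure on the right).
Rotating 045° by 90° counterclockwise gives 315° — the wind blows toward the northwest.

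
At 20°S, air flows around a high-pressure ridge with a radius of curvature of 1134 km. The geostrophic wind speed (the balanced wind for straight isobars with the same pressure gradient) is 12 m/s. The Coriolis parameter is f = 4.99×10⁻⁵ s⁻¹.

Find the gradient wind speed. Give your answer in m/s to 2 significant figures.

Around a high, pressure-gradient force acts outward with centrifugal, so Coriolis balances both:
fV = (1/ρ)|∂P/∂n| + V²/R  →  V² − fR·V + fR·V_g = 0
With fR = 4.99×10⁻⁵ × 1134×10³ m = 56.6 m/s:
V = [fR − √((fR)² − 4 fR V_g)]/2 = [56.6 − √(56.6² − 4×56.6×12)]/2 = 17.3 m/s
Supergeostrophic (V > V_g = 12 m/s), as expected around a high.

17 m/s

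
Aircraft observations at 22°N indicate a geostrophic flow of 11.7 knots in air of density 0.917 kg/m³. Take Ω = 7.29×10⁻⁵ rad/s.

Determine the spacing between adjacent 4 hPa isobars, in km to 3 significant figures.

1330 km

Coriolis parameter at 22°N:
f = 2Ω sin φ = 2 × 7.29×10⁻⁵ × sin 22° = 5.46×10⁻⁵ s⁻¹
Wind speed in SI: 11.7 knots = 6.02 m/s
Geostrophic balance rearranged: |∂P/∂n| = f ρ V_g
|∂P/∂n| = 5.46×10⁻⁵ × 0.917 × 6.02 = 3.01×10⁻⁴ Pa/m
Isobar spacing: Δn = ΔP/|∂P/∂n| = 400 Pa / 3.01×10⁻⁴ Pa/m = 1326886 m ≈ 1330 km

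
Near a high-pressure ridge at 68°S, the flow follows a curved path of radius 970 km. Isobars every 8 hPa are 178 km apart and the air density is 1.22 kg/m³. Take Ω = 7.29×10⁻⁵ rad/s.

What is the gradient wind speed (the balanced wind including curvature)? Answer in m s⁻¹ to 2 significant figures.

39 m s⁻¹

Coriolis parameter at 68°S:
f = 2Ω sin φ = 2 × 7.29×10⁻⁵ × sin 68° = 1.35×10⁻⁴ s⁻¹
Pressure gradient: |∂P/∂n| = 800 Pa / 178000 m = 4.49×10⁻³ Pa/m
Geostrophic speed: V_g = |∂P/∂n|/(fρ) = 4.49×10⁻³/(1.35×10⁻⁴ × 1.22) = 27.3 m/s
Around a high, pressure-gradient force acts outward with centrifugal, so Coriolis balances both:
fV = (1/ρ)|∂P/∂n| + V²/R  →  V² − fR·V + fR·V_g = 0
With fR = 1.35×10⁻⁴ × 970×10³ m = 131 m/s:
V = [fR − √((fR)² − 4 fR V_g)]/2 = [131 − √(131² − 4×131×27.3)]/2 = 38.6 m/s
Supergeostrophic (V > V_g = 27.3 m/s), as expected around a high.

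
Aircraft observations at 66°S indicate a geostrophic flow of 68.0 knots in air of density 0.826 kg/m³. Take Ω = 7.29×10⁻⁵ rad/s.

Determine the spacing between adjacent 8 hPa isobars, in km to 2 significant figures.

Coriolis parameter at 66°S:
f = 2Ω sin φ = 2 × 7.29×10⁻⁵ × sin 66° = 1.33×10⁻⁴ s⁻¹
Wind speed in SI: 68.0 knots = 35.0 m/s
Geostrophic balance rearranged: |∂P/∂n| = f ρ V_g
|∂P/∂n| = 1.33×10⁻⁴ × 0.826 × 35.0 = 3.85×10⁻³ Pa/m
Isobar spacing: Δn = ΔP/|∂P/∂n| = 800 Pa / 3.85×10⁻³ Pa/m = 207862 m ≈ 210 km

210 km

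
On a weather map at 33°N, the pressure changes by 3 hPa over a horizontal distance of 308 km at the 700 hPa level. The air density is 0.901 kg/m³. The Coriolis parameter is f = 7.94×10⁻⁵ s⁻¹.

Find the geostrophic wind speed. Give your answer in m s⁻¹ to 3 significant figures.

Pressure gradient: |∂P/∂n| = 300 Pa / 308000 m = 9.74×10⁻⁴ Pa/m
Geostrophic balance (pressure-gradient force = Coriolis force):
V_g = (1/(fρ)) |∂P/∂n| = 9.74×10⁻⁴ / (7.94×10⁻⁵ × 0.901) = 13.6 m/s

13.6 m s⁻¹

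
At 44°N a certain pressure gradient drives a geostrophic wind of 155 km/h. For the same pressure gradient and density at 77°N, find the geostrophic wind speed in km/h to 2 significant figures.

With the same pressure gradient and density, V_g ∝ 1/f ∝ 1/sin φ.
V₂ = V₁ · sin φ₁ / sin φ₂ = 155 × sin 44° / sin 77°
V₂ = 155 × 0.6947/0.9744 = 110 km/h

110 km/h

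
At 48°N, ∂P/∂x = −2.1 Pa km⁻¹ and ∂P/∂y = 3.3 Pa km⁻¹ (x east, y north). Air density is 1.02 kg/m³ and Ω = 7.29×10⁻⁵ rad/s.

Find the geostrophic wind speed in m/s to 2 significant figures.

Coriolis parameter at 48°N:
f = 2Ω sin φ = 2 × 7.29×10⁻⁵ × sin 48° = 1.08×10⁻⁴ s⁻¹
Component geostrophic relations (x east, y north):
u_g = −(1/(fρ)) ∂P/∂y,  v_g = (1/(fρ)) ∂P/∂x
u_g = −(3.3×10⁻³)/(1.08×10⁻⁴ × 1.02) = −29.9 m/s;  v_g = (−2.1×10⁻³)/(1.08×10⁻⁴ × 1.02) = −19.0 m/s
|V_g| = √(u_g² + v_g²) = 35.4 m/s

35 m/s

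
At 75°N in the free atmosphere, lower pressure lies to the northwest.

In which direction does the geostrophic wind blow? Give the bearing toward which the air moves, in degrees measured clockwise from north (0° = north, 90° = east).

045°

The pressure-gradient force points toward the northwest (bearing 315°).
Geostrophic balance: in the Northern Hemisphere the Coriolis force deflects motion to the right, so the geostrophic wind blows 90° to the right of the pressure-gradient force (low pressure on the left).
Rotating 315° by 90° clockwise gives 045° — the wind blows toward the northeast.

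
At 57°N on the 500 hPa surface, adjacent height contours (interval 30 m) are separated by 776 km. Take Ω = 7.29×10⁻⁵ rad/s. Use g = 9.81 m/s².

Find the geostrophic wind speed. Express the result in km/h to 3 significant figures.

11.2 km/h

Coriolis parameter at 57°N:
f = 2Ω sin φ = 2 × 7.29×10⁻⁵ × sin 57° = 1.22×10⁻⁴ s⁻¹
Height gradient: |∂Z/∂n| = 30 m / 776000 m = 3.87×10⁻⁵
On a pressure surface, geostrophic balance gives V_g = (g/f)|∂Z/∂n|:
V_g = 9.81 × 3.87×10⁻⁵ / 1.22×10⁻⁴ = 3.10 m/s
Converting: 3.10 m/s × 3.6 = 11.2 km/h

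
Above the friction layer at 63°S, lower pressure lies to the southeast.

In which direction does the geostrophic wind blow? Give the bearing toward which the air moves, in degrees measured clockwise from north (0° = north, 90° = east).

The pressure-gradient force points toward the southeast (bearing 135°).
Geostrophic balance: in the Southern Hemisphere the Coriolis force deflects motion to the left, so the geostrophic wind blows 90° to the left of the pressure-gradient force (low pressure on the right).
Rotating 135° by 90° counterclockwise gives 045° — the wind blows toward the northeast.

045°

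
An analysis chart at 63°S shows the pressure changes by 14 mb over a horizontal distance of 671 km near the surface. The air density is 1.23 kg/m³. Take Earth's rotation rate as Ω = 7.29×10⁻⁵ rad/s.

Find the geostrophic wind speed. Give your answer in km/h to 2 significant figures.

Coriolis parameter at 63°S:
f = 2Ω sin φ = 2 × 7.29×10⁻⁵ × sin 63° = 1.30×10⁻⁴ s⁻¹
Pressure gradient: |∂P/∂n| = 1400 Pa / 671000 m = 2.09×10⁻³ Pa/m
Geostrophic balance (pressure-gradient force = Coriolis force):
V_g = (1/(fρ)) |∂P/∂n| = 2.09×10⁻³ / (1.30×10⁻⁴ × 1.23) = 13.1 m/s
Converting: 13.1 m/s × 3.6 = 47 km/h

47 km/h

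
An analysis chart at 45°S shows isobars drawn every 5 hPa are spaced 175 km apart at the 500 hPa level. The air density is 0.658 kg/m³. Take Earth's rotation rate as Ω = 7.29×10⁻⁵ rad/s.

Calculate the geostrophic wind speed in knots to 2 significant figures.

Coriolis parameter at 45°S:
f = 2Ω sin φ = 2 × 7.29×10⁻⁵ × sin 45° = 1.03×10⁻⁴ s⁻¹
Pressure gradient: |∂P/∂n| = 500 Pa / 175000 m = 2.86×10⁻³ Pa/m
Geostrophic balance (pressure-gradient force = Coriolis force):
V_g = (1/(fρ)) |∂P/∂n| = 2.86×10⁻³ / (1.03×10⁻⁴ × 0.658) = 42.1 m/s
Converting: 42.1 m/s × 1.944 = 82 knots

82 knots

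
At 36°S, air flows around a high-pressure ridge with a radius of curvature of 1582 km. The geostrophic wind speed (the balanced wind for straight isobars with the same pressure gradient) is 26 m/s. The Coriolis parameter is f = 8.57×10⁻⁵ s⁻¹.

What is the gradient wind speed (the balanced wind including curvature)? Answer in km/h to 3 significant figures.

Around a high, pressure-gradient force acts outward with centrifugal, so Coriolis balances both:
fV = (1/ρ)|∂P/∂n| + V²/R  →  V² − fR·V + fR·V_g = 0
With fR = 8.57×10⁻⁵ × 1582×10³ m = 136 m/s:
V = [fR − √((fR)² − 4 fR V_g)]/2 = [136 − √(136² − 4×136×26)]/2 = 35.1 m/s
Supergeostrophic (V > V_g = 26 m/s), as expected around a high.
Converting: 35.1 m/s × 3.6 = 126 km/h

126 km/h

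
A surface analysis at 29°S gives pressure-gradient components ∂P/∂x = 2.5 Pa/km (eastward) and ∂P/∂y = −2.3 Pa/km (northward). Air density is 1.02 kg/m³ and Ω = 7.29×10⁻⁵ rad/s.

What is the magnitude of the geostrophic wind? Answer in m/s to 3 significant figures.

Coriolis parameter at 29°S:
f = 2Ω sin φ = 2 × 7.29×10⁻⁵ × sin 29° = 7.07×10⁻⁵ s⁻¹
In the Southern Hemisphere f is negative: f = −7.07×10⁻⁵ s⁻¹.
Component geostrophic relations (x east, y north):
u_g = −(1/(fρ)) ∂P/∂y,  v_g = (1/(fρ)) ∂P/∂x
u_g = −(−2.3×10⁻³)/(−7.07×10⁻⁵ × 1.02) = −31.9 m/s;  v_g = (2.5×10⁻³)/(−7.07×10⁻⁵ × 1.02) = −34.7 m/s
|V_g| = √(u_g² + v_g²) = 47.1 m/s

47.1 m/s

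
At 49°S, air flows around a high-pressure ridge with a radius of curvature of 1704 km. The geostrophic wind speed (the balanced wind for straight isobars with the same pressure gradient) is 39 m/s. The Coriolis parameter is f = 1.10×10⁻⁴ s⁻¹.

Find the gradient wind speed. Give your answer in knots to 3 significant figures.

Around a high, pressure-gradient force acts outward with centrifugal, so Coriolis balances both:
fV = (1/ρ)|∂P/∂n| + V²/R  →  V² − fR·V + fR·V_g = 0
With fR = 1.10×10⁻⁴ × 1704×10³ m = 187 m/s:
V = [fR − √((fR)² − 4 fR V_g)]/2 = [187 − √(187² − 4×187×39)]/2 = 55.3 m/s
Supergeostrophic (V > V_g = 39 m/s), as expected around a high.
Converting: 55.3 m/s × 1.944 = 108 knots

108 knots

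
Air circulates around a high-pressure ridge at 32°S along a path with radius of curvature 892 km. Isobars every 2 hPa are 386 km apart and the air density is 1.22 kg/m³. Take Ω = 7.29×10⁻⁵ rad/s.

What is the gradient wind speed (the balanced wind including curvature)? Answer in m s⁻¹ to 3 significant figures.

6.02 m s⁻¹

Coriolis parameter at 32°S:
f = 2Ω sin φ = 2 × 7.29×10⁻⁵ × sin 32° = 7.73×10⁻⁵ s⁻¹
Pressure gradient: |∂P/∂n| = 200 Pa / 386000 m = 5.18×10⁻⁴ Pa/m
Geostrophic speed: V_g = |∂P/∂n|/(fρ) = 5.18×10⁻⁴/(7.73×10⁻⁵ × 1.22) = 5.50 m/s
Around a high, pressure-gradient force acts outward with centrifugal, so Coriolis balances both:
fV = (1/ρ)|∂P/∂n| + V²/R  →  V² − fR·V + fR·V_g = 0
With fR = 7.73×10⁻⁵ × 892×10³ m = 68.9 m/s:
V = [fR − √((fR)² − 4 fR V_g)]/2 = [68.9 − √(68.9² − 4×68.9×5.5)]/2 = 6.02 m/s
Supergeostrophic (V > V_g = 5.5 m/s), as expected around a high.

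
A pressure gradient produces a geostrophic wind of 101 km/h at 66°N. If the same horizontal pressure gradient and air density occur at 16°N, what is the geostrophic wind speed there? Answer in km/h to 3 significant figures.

With the same pressure gradient and density, V_g ∝ 1/f ∝ 1/sin φ.
V₂ = V₁ · sin φ₁ / sin φ₂ = 101 × sin 66° / sin 16°
V₂ = 101 × 0.9135/0.2756 = 335 km/h

335 km/h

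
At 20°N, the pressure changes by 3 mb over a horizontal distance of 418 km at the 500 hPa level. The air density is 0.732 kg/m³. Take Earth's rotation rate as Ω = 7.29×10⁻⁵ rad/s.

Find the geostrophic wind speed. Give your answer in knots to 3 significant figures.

Coriolis parameter at 20°N:
f = 2Ω sin φ = 2 × 7.29×10⁻⁵ × sin 20° = 4.99×10⁻⁵ s⁻¹
Pressure gradient: |∂P/∂n| = 300 Pa / 418000 m = 7.18×10⁻⁴ Pa/m
Geostrophic balance (pressure-gradient force = Coriolis force):
V_g = (1/(fρ)) |∂P/∂n| = 7.18×10⁻⁴ / (4.99×10⁻⁵ × 0.732) = 19.7 m/s
Converting: 19.7 m/s × 1.944 = 38.2 knots

38.2 knots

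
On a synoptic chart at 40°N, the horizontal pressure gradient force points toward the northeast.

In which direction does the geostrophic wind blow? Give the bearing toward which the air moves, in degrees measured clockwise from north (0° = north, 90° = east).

135°

The pressure-gradient force points toward the northeast (bearing 045°).
Geostrophic balance: in the Northern Hemisphere the Coriolis force deflects motion to the right, so the geostrophic wind blows 90° to the right of the pressure-gradient force (low pressure on the left).
Rotating 045° by 90° clockwise gives 135° — the wind blows toward the southeast.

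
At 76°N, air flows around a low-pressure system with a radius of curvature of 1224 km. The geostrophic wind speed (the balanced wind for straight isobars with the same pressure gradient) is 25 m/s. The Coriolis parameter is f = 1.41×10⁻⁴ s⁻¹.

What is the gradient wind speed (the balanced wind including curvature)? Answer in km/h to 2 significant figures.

80 km/h

Around a low, centrifugal force acts outward with Coriolis, so pressure-gradient force balances both:
(1/ρ)|∂P/∂n| = fV + V²/R  →  V² + fR·V − fR·V_g = 0
With fR = 1.41×10⁻⁴ × 1224×10³ m = 173 m/s:
V = [−fR + √((fR)² + 4 fR V_g)]/2 = [−173 + √(173² + 4×173×25)]/2 = 22.2 m/s
Subgeostrophic (V < V_g = 25 m/s), as expected around a low.
Converting: 22.2 m/s × 3.6 = 80 km/h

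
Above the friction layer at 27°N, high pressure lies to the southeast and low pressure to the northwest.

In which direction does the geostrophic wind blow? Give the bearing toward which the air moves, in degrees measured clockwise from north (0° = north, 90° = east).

The pressure-gradient force points toward the northwest (bearing 315°).
Geostrophic balance: in the Northern Hemisphere the Coriolis force deflects motion to the right, so the geostrophic wind blows 90° to the right of the pressure-gradient force (low pressure on the left).
Rotating 315° by 90° clockwise gives 045° — the wind blows toward the northeast.

045°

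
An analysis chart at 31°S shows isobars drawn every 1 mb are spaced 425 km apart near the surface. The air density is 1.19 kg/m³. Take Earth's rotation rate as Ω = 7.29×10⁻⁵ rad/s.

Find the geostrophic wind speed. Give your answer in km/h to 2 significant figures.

9.5 km/h

Coriolis parameter at 31°S:
f = 2Ω sin φ = 2 × 7.29×10⁻⁵ × sin 31° = 7.51×10⁻⁵ s⁻¹
Pressure gradient: |∂P/∂n| = 100 Pa / 425000 m = 2.35×10⁻⁴ Pa/m
Geostrophic balance (pressure-gradient force = Coriolis force):
V_g = (1/(fρ)) |∂P/∂n| = 2.35×10⁻⁴ / (7.51×10⁻⁵ × 1.19) = 2.63 m/s
Converting: 2.63 m/s × 3.6 = 9.5 km/h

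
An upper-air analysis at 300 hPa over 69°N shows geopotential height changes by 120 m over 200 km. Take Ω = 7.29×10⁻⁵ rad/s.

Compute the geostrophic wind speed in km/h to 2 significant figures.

160 km/h

Coriolis parameter at 69°N:
f = 2Ω sin φ = 2 × 7.29×10⁻⁵ × sin 69° = 1.36×10⁻⁴ s⁻¹
Height gradient: |∂Z/∂n| = 120 m / 200000 m = 6.00×10⁻⁴
On a pressure surface, geostrophic balance gives V_g = (g/f)|∂Z/∂n|:
V_g = 9.81 × 6.00×10⁻⁴ / 1.36×10⁻⁴ = 43.2 m/s
Converting: 43.2 m/s × 3.6 = 160 km/h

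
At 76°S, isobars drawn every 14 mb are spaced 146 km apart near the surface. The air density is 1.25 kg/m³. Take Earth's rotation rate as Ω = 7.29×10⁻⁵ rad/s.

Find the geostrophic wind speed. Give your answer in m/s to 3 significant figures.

Coriolis parameter at 76°S:
f = 2Ω sin φ = 2 × 7.29×10⁻⁵ × sin 76° = 1.41×10⁻⁴ s⁻¹
Pressure gradient: |∂P/∂n| = 1400 Pa / 146000 m = 9.59×10⁻³ Pa/m
Geostrophic balance (pressure-gradient force = Coriolis force):
V_g = (1/(fρ)) |∂P/∂n| = 9.59×10⁻³ / (1.41×10⁻⁴ × 1.25) = 54.2 m/s

54.2 m/s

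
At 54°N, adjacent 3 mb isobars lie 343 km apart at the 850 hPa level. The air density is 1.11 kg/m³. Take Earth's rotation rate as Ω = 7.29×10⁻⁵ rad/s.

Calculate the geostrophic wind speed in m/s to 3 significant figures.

6.68 m/s

Coriolis parameter at 54°N:
f = 2Ω sin φ = 2 × 7.29×10⁻⁵ × sin 54° = 1.18×10⁻⁴ s⁻¹
Pressure gradient: |∂P/∂n| = 300 Pa / 343000 m = 8.75×10⁻⁴ Pa/m
Geostrophic balance (pressure-gradient force = Coriolis force):
V_g = (1/(fρ)) |∂P/∂n| = 8.75×10⁻⁴ / (1.18×10⁻⁴ × 1.11) = 6.68 m/s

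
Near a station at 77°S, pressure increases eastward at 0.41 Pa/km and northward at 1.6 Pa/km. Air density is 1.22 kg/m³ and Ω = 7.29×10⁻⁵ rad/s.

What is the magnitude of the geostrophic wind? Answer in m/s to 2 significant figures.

Coriolis parameter at 77°S:
f = 2Ω sin φ = 2 × 7.29×10⁻⁵ × sin 77° = 1.42×10⁻⁴ s⁻¹
In the Southern Hemisphere f is negative: f = −1.42×10⁻⁴ s⁻¹.
Component geostrophic relations (x east, y north):
u_g = −(1/(fρ)) ∂P/∂y,  v_g = (1/(fρ)) ∂P/∂x
u_g = −(1.6×10⁻³)/(−1.42×10⁻⁴ × 1.22) = 9.23 m/s;  v_g = (0.41×10⁻³)/(−1.42×10⁻⁴ × 1.22) = −2.37 m/s
|V_g| = √(u_g² + v_g²) = 9.53 m/s

9.5 m/s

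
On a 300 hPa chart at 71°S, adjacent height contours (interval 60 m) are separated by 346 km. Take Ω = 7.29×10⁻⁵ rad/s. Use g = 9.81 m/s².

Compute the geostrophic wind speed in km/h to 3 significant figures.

Coriolis parameter at 71°S:
f = 2Ω sin φ = 2 × 7.29×10⁻⁵ × sin 71° = 1.38×10⁻⁴ s⁻¹
Height gradient: |∂Z/∂n| = 60 m / 346000 m = 1.73×10⁻⁴
On a pressure surface, geostrophic balance gives V_g = (g/f)|∂Z/∂n|:
V_g = 9.81 × 1.73×10⁻⁴ / 1.38×10⁻⁴ = 12.3 m/s
Converting: 12.3 m/s × 3.6 = 44.4 km/h

44.4 km/h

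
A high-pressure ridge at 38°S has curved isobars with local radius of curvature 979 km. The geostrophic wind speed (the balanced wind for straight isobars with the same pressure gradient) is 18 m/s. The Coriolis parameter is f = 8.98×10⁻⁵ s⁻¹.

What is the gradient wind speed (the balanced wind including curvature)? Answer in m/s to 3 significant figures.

Around a high, pressure-gradient force acts outward with centrifugal, so Coriolis balances both:
fV = (1/ρ)|∂P/∂n| + V²/R  →  V² − fR·V + fR·V_g = 0
With fR = 8.98×10⁻⁵ × 979×10³ m = 87.9 m/s:
V = [fR − √((fR)² − 4 fR V_g)]/2 = [87.9 − √(87.9² − 4×87.9×18)]/2 = 25.3 m/s
Supergeostrophic (V > V_g = 18 m/s), as expected around a high.

25.3 m/s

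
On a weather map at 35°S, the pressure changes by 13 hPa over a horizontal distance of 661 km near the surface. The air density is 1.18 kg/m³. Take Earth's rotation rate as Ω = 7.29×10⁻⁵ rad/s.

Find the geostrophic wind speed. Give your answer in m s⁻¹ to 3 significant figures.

19.9 m s⁻¹

Coriolis parameter at 35°S:
f = 2Ω sin φ = 2 × 7.29×10⁻⁵ × sin 35° = 8.36×10⁻⁵ s⁻¹
Pressure gradient: |∂P/∂n| = 1300 Pa / 661000 m = 1.97×10⁻³ Pa/m
Geostrophic balance (pressure-gradient force = Coriolis force):
V_g = (1/(fρ)) |∂P/∂n| = 1.97×10⁻³ / (8.36×10⁻⁵ × 1.18) = 19.9 m/s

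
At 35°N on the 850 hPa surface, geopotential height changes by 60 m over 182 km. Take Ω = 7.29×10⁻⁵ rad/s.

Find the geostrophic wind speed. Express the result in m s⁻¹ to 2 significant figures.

Coriolis parameter at 35°N:
f = 2Ω sin φ = 2 × 7.29×10⁻⁵ × sin 35° = 8.36×10⁻⁵ s⁻¹
Height gradient: |∂Z/∂n| = 60 m / 182000 m = 3.30×10⁻⁴
On a pressure surface, geostrophic balance gives V_g = (g/f)|∂Z/∂n|:
V_g = 9.81 × 3.30×10⁻⁴ / 8.36×10⁻⁵ = 38.7 m/s

39 m s⁻¹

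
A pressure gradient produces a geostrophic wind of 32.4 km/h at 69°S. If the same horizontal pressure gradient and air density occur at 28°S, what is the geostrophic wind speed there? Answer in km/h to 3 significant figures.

With the same pressure gradient and density, V_g ∝ 1/f ∝ 1/sin φ.
V₂ = V₁ · sin φ₁ / sin φ₂ = 32.4 × sin 69° / sin 28°
V₂ = 32.4 × 0.9336/0.4695 = 64.4 km/h

64.4 km/h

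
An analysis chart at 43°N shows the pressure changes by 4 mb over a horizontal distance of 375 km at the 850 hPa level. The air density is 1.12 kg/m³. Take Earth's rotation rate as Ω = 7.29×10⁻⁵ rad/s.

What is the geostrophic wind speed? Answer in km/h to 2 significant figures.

Coriolis parameter at 43°N:
f = 2Ω sin φ = 2 × 7.29×10⁻⁵ × sin 43° = 9.94×10⁻⁵ s⁻¹
Pressure gradient: |∂P/∂n| = 400 Pa / 375000 m = 1.07×10⁻³ Pa/m
Geostrophic balance (pressure-gradient force = Coriolis force):
V_g = (1/(fρ)) |∂P/∂n| = 1.07×10⁻³ / (9.94×10⁻⁵ × 1.12) = 9.58 m/s
Converting: 9.58 m/s × 3.6 = 34 km/h

34 km/h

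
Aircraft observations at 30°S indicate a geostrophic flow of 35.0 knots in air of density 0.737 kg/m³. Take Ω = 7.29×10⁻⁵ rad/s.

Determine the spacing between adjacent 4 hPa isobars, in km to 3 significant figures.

Coriolis parameter at 30°S:
f = 2Ω sin φ = 2 × 7.29×10⁻⁵ × sin 30° = 7.29×10⁻⁵ s⁻¹
Wind speed in SI: 35.0 knots = 18.0 m/s
Geostrophic balance rearranged: |∂P/∂n| = f ρ V_g
|∂P/∂n| = 7.29×10⁻⁵ × 0.737 × 18.0 = 9.67×10⁻⁴ Pa/m
Isobar spacing: Δn = ΔP/|∂P/∂n| = 400 Pa / 9.67×10⁻⁴ Pa/m = 413484 m ≈ 413 km

413 km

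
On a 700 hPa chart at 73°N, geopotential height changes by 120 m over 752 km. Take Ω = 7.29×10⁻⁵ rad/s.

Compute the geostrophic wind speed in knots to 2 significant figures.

22 knots

Coriolis parameter at 73°N:
f = 2Ω sin φ = 2 × 7.29×10⁻⁵ × sin 73° = 1.39×10⁻⁴ s⁻¹
Height gradient: |∂Z/∂n| = 120 m / 752000 m = 1.60×10⁻⁴
On a pressure surface, geostrophic balance gives V_g = (g/f)|∂Z/∂n|:
V_g = 9.81 × 1.60×10⁻⁴ / 1.39×10⁻⁴ = 11.2 m/s
Converting: 11.2 m/s × 1.944 = 22 knots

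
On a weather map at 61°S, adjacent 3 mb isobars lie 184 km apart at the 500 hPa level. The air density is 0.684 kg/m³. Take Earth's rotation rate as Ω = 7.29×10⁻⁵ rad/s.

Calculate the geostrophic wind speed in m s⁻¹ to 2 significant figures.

Coriolis parameter at 61°S:
f = 2Ω sin φ = 2 × 7.29×10⁻⁵ × sin 61° = 1.28×10⁻⁴ s⁻¹
Pressure gradient: |∂P/∂n| = 300 Pa / 184000 m = 1.63×10⁻³ Pa/m
Geostrophic balance (pressure-gradient force = Coriolis force):
V_g = (1/(fρ)) |∂P/∂n| = 1.63×10⁻³ / (1.28×10⁻⁴ × 0.684) = 18.7 m/s

19 m s⁻¹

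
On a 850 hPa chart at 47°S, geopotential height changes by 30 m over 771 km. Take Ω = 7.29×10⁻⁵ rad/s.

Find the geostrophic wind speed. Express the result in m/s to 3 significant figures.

3.58 m/s

Coriolis parameter at 47°S:
f = 2Ω sin φ = 2 × 7.29×10⁻⁵ × sin 47° = 1.07×10⁻⁴ s⁻¹
Height gradient: |∂Z/∂n| = 30 m / 771000 m = 3.89×10⁻⁵
On a pressure surface, geostrophic balance gives V_g = (g/f)|∂Z/∂n|:
V_g = 9.81 × 3.89×10⁻⁵ / 1.07×10⁻⁴ = 3.58 m/s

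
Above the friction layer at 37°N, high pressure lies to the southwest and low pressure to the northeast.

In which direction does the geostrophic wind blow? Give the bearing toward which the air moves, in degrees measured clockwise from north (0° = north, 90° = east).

135°

The pressure-gradient force points toward the northeast (bearing 045°).
Geostrophic balance: in the Northern Hemisphere the Coriolis force deflects motion to the right, so the geostrophic wind blows 90° to the right of the pressure-gradient force (low pressure on the left).
Rotating 045° by 90° clockwise gives 135° — the wind blows toward the southeast.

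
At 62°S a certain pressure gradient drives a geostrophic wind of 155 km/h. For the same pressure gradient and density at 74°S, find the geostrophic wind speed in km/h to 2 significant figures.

140 km/h

With the same pressure gradient and density, V_g ∝ 1/f ∝ 1/sin φ.
V₂ = V₁ · sin φ₁ / sin φ₂ = 155 × sin 62° / sin 74°
V₂ = 155 × 0.8829/0.9613 = 140 km/h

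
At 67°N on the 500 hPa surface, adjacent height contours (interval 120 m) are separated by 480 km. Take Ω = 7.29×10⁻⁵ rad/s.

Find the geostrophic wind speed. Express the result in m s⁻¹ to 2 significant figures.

18 m s⁻¹

Coriolis parameter at 67°N:
f = 2Ω sin φ = 2 × 7.29×10⁻⁵ × sin 67° = 1.34×10⁻⁴ s⁻¹
Height gradient: |∂Z/∂n| = 120 m / 480000 m = 2.50×10⁻⁴
On a pressure surface, geostrophic balance gives V_g = (g/f)|∂Z/∂n|:
V_g = 9.81 × 2.50×10⁻⁴ / 1.34×10⁻⁴ = 18.3 m/s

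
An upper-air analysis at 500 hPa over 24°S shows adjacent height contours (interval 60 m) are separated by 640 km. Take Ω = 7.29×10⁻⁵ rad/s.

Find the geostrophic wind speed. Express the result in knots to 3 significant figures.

Coriolis parameter at 24°S:
f = 2Ω sin φ = 2 × 7.29×10⁻⁵ × sin 24° = 5.93×10⁻⁵ s⁻¹
Height gradient: |∂Z/∂n| = 60 m / 640000 m = 9.38×10⁻⁵
On a pressure surface, geostrophic balance gives V_g = (g/f)|∂Z/∂n|:
V_g = 9.81 × 9.38×10⁻⁵ / 5.93×10⁻⁵ = 15.5 m/s
Converting: 15.5 m/s × 1.944 = 30.1 knots

30.1 knots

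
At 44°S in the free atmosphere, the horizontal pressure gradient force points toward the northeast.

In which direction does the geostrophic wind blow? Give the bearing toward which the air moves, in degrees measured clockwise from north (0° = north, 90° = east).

315°

The pressure-gradient force points toward the northeast (bearing 045°).
Geostrophic balance: in the Southern Hemisphere the Coriolis force deflects motion to the left, so the geostrophic wind blows 90° to the left of the pressure-gradient force (low pressure on the right).
Rotating 045° by 90° counterclockwise gives 315° — the wind blows toward the northwest.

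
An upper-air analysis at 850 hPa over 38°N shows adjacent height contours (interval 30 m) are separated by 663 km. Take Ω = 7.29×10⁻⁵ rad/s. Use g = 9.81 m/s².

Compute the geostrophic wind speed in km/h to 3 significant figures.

Coriolis parameter at 38°N:
f = 2Ω sin φ = 2 × 7.29×10⁻⁵ × sin 38° = 8.98×10⁻⁵ s⁻¹
Height gradient: |∂Z/∂n| = 30 m / 663000 m = 4.52×10⁻⁵
On a pressure surface, geostrophic balance gives V_g = (g/f)|∂Z/∂n|:
V_g = 9.81 × 4.52×10⁻⁵ / 8.98×10⁻⁵ = 4.95 m/s
Converting: 4.95 m/s × 3.6 = 17.8 km/h

17.8 km/h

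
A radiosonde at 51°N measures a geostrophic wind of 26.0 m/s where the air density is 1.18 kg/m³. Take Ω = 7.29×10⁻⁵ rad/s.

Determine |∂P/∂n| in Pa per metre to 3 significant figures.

Coriolis parameter at 51°N:
f = 2Ω sin φ = 2 × 7.29×10⁻⁵ × sin 51° = 1.13×10⁻⁴ s⁻¹
Geostrophic balance rearranged: |∂P/∂n| = f ρ V_g
|∂P/∂n| = 1.13×10⁻⁴ × 1.18 × 26.0 = 3.48×10⁻³ Pa/m

3.48×10⁻³ Pa/m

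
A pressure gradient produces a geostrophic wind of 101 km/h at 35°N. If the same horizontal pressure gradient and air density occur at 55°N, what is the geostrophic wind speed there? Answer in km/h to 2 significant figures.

71 km/h

With the same pressure gradient and density, V_g ∝ 1/f ∝ 1/sin φ.
V₂ = V₁ · sin φ₁ / sin φ₂ = 101 × sin 35° / sin 55°
V₂ = 101 × 0.5736/0.8192 = 71 km/h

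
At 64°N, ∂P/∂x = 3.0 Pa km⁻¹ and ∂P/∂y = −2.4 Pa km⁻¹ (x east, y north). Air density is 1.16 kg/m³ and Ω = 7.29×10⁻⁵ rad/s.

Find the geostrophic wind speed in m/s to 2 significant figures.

25 m/s

Coriolis parameter at 64°N:
f = 2Ω sin φ = 2 × 7.29×10⁻⁵ × sin 64° = 1.31×10⁻⁴ s⁻¹
Component geostrophic relations (x east, y north):
u_g = −(1/(fρ)) ∂P/∂y,  v_g = (1/(fρ)) ∂P/∂x
u_g = −(−2.4×10⁻³)/(1.31×10⁻⁴ × 1.16) = 15.8 m/s;  v_g = (3.0×10⁻³)/(1.31×10⁻⁴ × 1.16) = 19.7 m/s
|V_g| = √(u_g² + v_g²) = 25.3 m/s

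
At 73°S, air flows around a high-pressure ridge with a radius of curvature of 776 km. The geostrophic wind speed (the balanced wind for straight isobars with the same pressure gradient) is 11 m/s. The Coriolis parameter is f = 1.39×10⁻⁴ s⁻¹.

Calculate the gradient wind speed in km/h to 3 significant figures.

Around a high, pressure-gradient force acts outward with centrifugal, so Coriolis balances both:
fV = (1/ρ)|∂P/∂n| + V²/R  →  V² − fR·V + fR·V_g = 0
With fR = 1.39×10⁻⁴ × 776×10³ m = 108 m/s:
V = [fR − √((fR)² − 4 fR V_g)]/2 = [108 − √(108² − 4×108×11)]/2 = 12.4 m/s
Supergeostrophic (V > V_g = 11 m/s), as expected around a high.
Converting: 12.4 m/s × 3.6 = 44.8 km/h

44.8 km/h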